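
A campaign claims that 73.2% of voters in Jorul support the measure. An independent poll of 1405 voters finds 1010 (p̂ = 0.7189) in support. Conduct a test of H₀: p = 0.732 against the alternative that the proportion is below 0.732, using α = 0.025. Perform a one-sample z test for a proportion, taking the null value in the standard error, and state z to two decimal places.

p̂ = 1010/1405 ≈ 0.7189.
Under H₀, SE = √(0.732·0.268/1405) = √(0.000139627) = 0.0118.
z = (0.7189 − 0.732)/0.0118 = -0.0131/0.0118 = -1.11.
p-value = P(Z < -1.112) ≈ 0.1331; since p > α = 0.025, fail to reject H₀.

z = -1.11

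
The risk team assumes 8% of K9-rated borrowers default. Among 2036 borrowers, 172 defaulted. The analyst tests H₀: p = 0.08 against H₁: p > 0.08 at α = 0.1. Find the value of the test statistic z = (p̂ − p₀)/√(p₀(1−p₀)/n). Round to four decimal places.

p̂ = 172/2036 = 0.084479.
Standard error under H₀: √(0.08×0.92/2036) = 0.006012.
z = (0.084479 − 0.08)/0.006012 = 0.004479/0.006012 = 0.7450.
p-value = P(Z > 0.745) ≈ 0.2281; since p > α = 0.1, fail to reject H₀.

z = 0.7450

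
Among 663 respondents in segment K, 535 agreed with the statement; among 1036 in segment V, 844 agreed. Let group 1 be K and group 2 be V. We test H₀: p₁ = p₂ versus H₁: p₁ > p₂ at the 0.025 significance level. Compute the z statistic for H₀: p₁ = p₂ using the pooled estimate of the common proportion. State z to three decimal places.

p̂₁ = 535/663 ≈ 0.806938, p̂₂ = 844/1036 ≈ 0.814672.
Pooled p̂ = (535+844)/(663+1036) = 1379/1699 = 0.811654.
SE = √(0.152872 × 0.00247355) = 0.019446.
z = (0.806938 − 0.814672)/0.019446 = -0.007734/0.019446 = -0.398.
p-value = P(Z > -0.398) ≈ 0.6546, so at α = 0.025 we fail to reject H₀.

z = -0.398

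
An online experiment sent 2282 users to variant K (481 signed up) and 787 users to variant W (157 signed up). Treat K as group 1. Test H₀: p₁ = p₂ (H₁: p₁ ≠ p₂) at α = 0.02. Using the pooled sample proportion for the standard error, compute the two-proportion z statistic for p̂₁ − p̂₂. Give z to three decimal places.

p̂₁ = 481/2282 ≈ 0.21078, p̂₂ = 157/787 ≈ 0.19949.
Pooled p̂ = (481+157)/(2282+787) = 638/3069 = 0.20789.
SE = √(0.164669 × 0.00170886) = 0.01677.
z = (0.21078 − 0.19949)/0.01677 = 0.01129/0.01677 = 0.673.
p-value = 2·P(Z > 0.673) ≈ 0.5010; since p > α = 0.02, fail to reject H₀.

z = 0.673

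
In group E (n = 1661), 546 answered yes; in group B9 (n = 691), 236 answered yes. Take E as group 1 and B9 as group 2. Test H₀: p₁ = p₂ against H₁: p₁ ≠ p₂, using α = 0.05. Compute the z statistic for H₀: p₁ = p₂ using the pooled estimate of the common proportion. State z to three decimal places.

p̂₁ = 546/1661 ≈ 0.32872, p̂₂ = 236/691 ≈ 0.34153.
Pooled p̂ = (546+236)/(1661+691) = 782/2352 = 0.33248.
SE = √(p̂(1−p̂)(1/n₁+1/n₂)) = √(0.33248·0.66752·0.00204922) = √(0.000454801) = 0.02133.
z = (0.32872 − 0.34153)/0.02133 = -0.01281/0.02133 = -0.601.
Two-sided p-value ≈ 2·Φ(−0.601) = 0.5479; since p > α = 0.05, fail to reject H₀.

z = -0.601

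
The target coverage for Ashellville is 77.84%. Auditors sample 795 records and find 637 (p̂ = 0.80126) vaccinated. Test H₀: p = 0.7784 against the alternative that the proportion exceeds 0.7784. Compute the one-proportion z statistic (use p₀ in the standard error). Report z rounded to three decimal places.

p̂ = 637/795 ≈ 0.80126.
Standard error under H₀: √(0.7784×0.2216/795) = 0.01473.
z = (0.80126 − 0.7784)/0.01473 = 0.02286/0.01473 = 1.552.

z = 1.552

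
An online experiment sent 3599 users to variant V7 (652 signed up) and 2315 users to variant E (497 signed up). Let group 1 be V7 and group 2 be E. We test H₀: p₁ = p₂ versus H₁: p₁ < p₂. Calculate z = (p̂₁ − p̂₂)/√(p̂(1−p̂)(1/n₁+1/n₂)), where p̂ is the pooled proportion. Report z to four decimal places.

p̂₁ = 652/3599 = 0.181161, p̂₂ = 497/2315 = 0.214687.
Pooled p̂ = (652+497)/(3599+2315) = 1149/5914 = 0.194285.
SE = √(0.156538 × 0.00070982) = 0.010541.
z = (0.181161 − 0.214687)/0.010541 = -0.033526/0.010541 = -3.1805.

z = -3.1805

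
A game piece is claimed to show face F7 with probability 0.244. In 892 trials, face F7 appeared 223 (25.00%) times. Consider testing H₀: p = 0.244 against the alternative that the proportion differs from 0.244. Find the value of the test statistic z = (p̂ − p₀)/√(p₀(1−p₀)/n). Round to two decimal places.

p̂ = 223/892 = 0.2500.
Standard error under H₀: √(0.244×0.756/892) = 0.0144.
z = (0.2500 − 0.244)/0.0144 = 0.0060/0.0144 = 0.42.
Two-sided p-value ≈ 2·Φ(−0.417) = 0.6765.

z = 0.42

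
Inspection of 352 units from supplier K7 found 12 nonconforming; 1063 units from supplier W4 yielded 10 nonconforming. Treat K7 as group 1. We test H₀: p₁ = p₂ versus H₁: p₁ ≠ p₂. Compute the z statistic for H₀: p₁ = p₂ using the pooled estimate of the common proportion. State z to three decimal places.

p̂₁ = 12/352 = 0.034091, p̂₂ = 10/1063 = 0.009407.
Pooled p̂ = (12+10)/(352+1063) = 22/1415 = 0.015548.
SE = √(0.015306 × 0.00378164) = 0.007608.
z = (0.034091 − 0.009407)/0.007608 = 0.024684/0.007608 = 3.244.

z = 3.244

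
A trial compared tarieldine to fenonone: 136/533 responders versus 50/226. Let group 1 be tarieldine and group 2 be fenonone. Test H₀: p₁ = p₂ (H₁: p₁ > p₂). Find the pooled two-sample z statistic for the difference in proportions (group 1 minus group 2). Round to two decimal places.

p̂₁ = 136/533 ≈ 0.25516, p̂₂ = 50/226 ≈ 0.22124.
Pooled p̂ = (136+50)/(533+226) = 186/759 = 0.24506.
SE = √(0.185005 × 0.00630095) = 0.03414.
z = (0.25516 − 0.22124)/0.03414 = 0.03392/0.03414 = 0.99.
p-value = P(Z > 0.993) ≈ 0.1602.

z = 0.99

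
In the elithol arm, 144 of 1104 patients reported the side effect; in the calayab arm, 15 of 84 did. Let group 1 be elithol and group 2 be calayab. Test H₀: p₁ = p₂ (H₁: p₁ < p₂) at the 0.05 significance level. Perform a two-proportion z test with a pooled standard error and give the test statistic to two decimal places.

p̂₁ = 144/1104 ≈ 0.1304, p̂₂ = 15/84 ≈ 0.1786.
Pooled p̂ = (144+15)/(1104+84) = 159/1188 = 0.1338.
SE = √(0.115926 × 0.0128106) = 0.0385.
z = (0.1304 − 0.1786)/0.0385 = -0.0482/0.0385 = -1.25.
p-value = P(Z < -1.249) ≈ 0.1058; since p > α = 0.05, fail to reject H₀.

z = -1.25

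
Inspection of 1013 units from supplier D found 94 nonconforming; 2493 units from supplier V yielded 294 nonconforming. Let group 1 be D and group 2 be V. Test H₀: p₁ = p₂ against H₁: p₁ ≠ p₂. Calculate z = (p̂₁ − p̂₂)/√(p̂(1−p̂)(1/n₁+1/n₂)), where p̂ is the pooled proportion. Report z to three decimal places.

p̂₁ = 94/1013 ≈ 0.092794, p̂₂ = 294/2493 ≈ 0.117930.
Pooled p̂ = (94+294)/(1013+2493) = 388/3506 = 0.110667.
SE = √(0.0984201 × 0.00138829) = 0.011689.
z = (0.092794 − 0.117930)/0.011689 = -0.025136/0.011689 = -2.150.

z = -2.150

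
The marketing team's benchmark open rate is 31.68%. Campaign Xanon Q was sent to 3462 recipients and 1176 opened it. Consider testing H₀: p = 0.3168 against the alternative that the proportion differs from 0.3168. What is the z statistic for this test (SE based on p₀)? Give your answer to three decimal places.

p̂ = 1176/3462 ≈ 0.339688.
Under H₀, SE = √(0.3168·0.6832/3462) = √(6.25181e-05) = 0.007907.
z = (0.339688 − 0.3168)/0.007907 = 0.022888/0.007907 = 2.895.
p-value = 2·P(Z > 2.895) ≈ 0.0038.

z = 2.895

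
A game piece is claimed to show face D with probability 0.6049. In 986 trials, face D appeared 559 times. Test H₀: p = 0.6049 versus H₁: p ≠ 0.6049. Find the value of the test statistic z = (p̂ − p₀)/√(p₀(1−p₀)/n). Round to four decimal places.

z = -2.4384

p̂ = 559/986 ≈ 0.566937.
Standard error under H₀: √(0.6049×0.3951/986) = 0.015569.
z = (0.566937 − 0.6049)/0.015569 = -0.037963/0.015569 = -2.4384.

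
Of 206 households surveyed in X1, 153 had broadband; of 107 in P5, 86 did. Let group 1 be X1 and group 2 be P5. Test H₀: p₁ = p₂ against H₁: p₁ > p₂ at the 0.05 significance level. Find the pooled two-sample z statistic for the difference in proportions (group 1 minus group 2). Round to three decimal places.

z = -1.205

p̂₁ = 153/206 = 0.74272, p̂₂ = 86/107 = 0.80374.
Pooled p̂ = (153+86)/(206+107) = 239/313 = 0.76358.
SE = √(0.180526 × 0.0142002) = 0.05063.
z = (0.74272 − 0.80374)/0.05063 = -0.06102/0.05063 = -1.205.
p-value = P(Z > -1.205) ≈ 0.8859. With α = 0.05, fail to reject H₀.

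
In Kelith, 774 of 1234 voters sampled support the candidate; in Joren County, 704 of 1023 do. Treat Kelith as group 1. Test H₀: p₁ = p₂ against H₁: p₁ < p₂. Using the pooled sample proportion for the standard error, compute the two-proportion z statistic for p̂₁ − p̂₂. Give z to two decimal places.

z = -3.03

p̂₁ = 774/1234 = 0.6272, p̂₂ = 704/1023 = 0.6882.
Pooled p̂ = (774+704)/(1234+1023) = 1478/2257 = 0.6549.
SE = √(0.226021 × 0.00178789) = 0.0201.
z = (0.6272 − 0.6882)/0.0201 = -0.0610/0.0201 = -3.03.
p-value = P(Z < -3.032) ≈ 0.0012.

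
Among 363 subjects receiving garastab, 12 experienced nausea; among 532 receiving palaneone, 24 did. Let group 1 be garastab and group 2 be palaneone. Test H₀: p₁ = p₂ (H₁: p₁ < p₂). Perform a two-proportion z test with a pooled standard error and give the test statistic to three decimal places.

z = -0.901

p̂₁ = 12/363 = 0.03306, p̂₂ = 24/532 = 0.04511.
Pooled p̂ = (12+24)/(363+532) = 36/895 = 0.04022.
SE = √(p̂(1−p̂)(1/n₁+1/n₂)) = √(0.04022·0.95978·0.00463452) = √(0.000178918) = 0.01338.
z = (0.03306 − 0.04511)/0.01338 = -0.01205/0.01338 = -0.901.
p-value = P(Z < -0.901) ≈ 0.1837.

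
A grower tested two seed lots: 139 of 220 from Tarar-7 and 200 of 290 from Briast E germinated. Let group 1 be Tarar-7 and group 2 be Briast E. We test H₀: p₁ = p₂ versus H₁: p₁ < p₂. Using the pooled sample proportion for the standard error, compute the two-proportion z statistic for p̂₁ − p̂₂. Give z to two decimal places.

p̂₁ = 139/220 ≈ 0.6318, p̂₂ = 200/290 ≈ 0.6897.
Pooled p̂ = (139+200)/(220+290) = 339/510 = 0.6647.
SE = √(0.222872 × 0.00799373) = 0.0422.
z = (0.6318 − 0.6897)/0.0422 = -0.0579/0.0422 = -1.37.

z = -1.37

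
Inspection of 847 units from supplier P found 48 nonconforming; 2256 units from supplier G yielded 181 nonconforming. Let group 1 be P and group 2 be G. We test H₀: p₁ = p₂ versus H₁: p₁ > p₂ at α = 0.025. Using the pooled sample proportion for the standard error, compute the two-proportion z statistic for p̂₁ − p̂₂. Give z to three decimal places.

p̂₁ = 48/847 = 0.056671, p̂₂ = 181/2256 = 0.080230.
Pooled p̂ = (48+181)/(847+2256) = 229/3103 = 0.073800.
SE = √(p̂(1−p̂)(1/n₁+1/n₂)) = √(0.073800·0.926200·0.0016239) = √(0.000110999) = 0.010536.
z = (0.056671 − 0.080230)/0.010536 = -0.023559/0.010536 = -2.236.
p-value = P(Z > -2.236) ≈ 0.9873, so at α = 0.025 we fail to reject H₀.

z = -2.236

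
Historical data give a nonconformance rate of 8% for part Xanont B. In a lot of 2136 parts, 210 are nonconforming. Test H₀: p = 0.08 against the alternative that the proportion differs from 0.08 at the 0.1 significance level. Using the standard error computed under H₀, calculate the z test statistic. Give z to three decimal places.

z = 3.120

p̂ = 210/2136 = 0.098315.
Standard error under H₀: √(0.08×0.92/2136) = 0.005870.
z = (0.098315 − 0.08)/0.005870 = 0.018315/0.005870 = 3.120.
Two-sided p-value ≈ 2·Φ(−3.120) = 0.0018, so at α = 0.1 we reject H₀.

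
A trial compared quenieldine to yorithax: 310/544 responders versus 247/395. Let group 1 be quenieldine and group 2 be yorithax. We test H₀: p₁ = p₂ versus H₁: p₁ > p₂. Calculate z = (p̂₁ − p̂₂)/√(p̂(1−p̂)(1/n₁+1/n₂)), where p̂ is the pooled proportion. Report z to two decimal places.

p̂₁ = 310/544 ≈ 0.56985, p̂₂ = 247/395 ≈ 0.62532.
Pooled p̂ = (310+247)/(544+395) = 557/939 = 0.59318.
SE = √(0.241317 × 0.00436988) = 0.03247.
z = (0.56985 − 0.62532)/0.03247 = -0.05547/0.03247 = -1.71.

z = -1.71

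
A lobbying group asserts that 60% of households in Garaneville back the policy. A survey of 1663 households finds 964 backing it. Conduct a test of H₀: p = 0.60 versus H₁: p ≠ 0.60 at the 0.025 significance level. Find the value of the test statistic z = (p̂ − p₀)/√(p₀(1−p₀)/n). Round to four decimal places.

z = -1.6919

p̂ = 964/1663 = 0.579675.
Standard error under H₀: √(0.6×0.4/1663) = 0.012013.
z = (0.579675 − 0.6)/0.012013 = -0.020325/0.012013 = -1.6919.
Two-sided p-value ≈ 2·Φ(−1.692) = 0.0907. With α = 0.025, fail to reject H₀.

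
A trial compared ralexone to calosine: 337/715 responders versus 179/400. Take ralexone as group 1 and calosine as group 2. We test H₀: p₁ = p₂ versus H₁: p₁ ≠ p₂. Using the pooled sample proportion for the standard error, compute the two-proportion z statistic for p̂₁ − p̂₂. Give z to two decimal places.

z = 0.77

p̂₁ = 337/715 = 0.4713, p̂₂ = 179/400 = 0.4475.
Pooled p̂ = (337+179)/(715+400) = 516/1115 = 0.4628.
SE = √(p̂(1−p̂)(1/n₁+1/n₂)) = √(0.4628·0.5372·0.0038986) = √(0.00096925) = 0.0311.
z = (0.4713 − 0.4475)/0.0311 = 0.0238/0.0311 = 0.77.
p-value = 2·P(Z > 0.765) ≈ 0.4440.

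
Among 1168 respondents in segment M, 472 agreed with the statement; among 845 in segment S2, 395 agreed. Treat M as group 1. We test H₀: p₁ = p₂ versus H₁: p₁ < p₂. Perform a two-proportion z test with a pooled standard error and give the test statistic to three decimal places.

p̂₁ = 472/1168 = 0.40411, p̂₂ = 395/845 = 0.46746.
Pooled p̂ = (472+395)/(1168+845) = 867/2013 = 0.43070.
SE = √(0.245198 × 0.0020396) = 0.02236.
z = (0.40411 − 0.46746)/0.02236 = -0.06335/0.02236 = -2.833.
p-value = P(Z < -2.833) ≈ 0.0023.

z = -2.833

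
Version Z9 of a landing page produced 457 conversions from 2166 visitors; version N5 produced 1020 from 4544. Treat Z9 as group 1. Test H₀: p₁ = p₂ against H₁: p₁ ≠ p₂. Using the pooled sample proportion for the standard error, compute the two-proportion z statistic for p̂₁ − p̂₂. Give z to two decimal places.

p̂₁ = 457/2166 = 0.2110, p̂₂ = 1020/4544 = 0.2245.
Pooled p̂ = (457+1020)/(2166+4544) = 1477/6710 = 0.2201.
SE = √(0.171667 × 0.000681751) = 0.0108.
z = (0.2110 − 0.2245)/0.0108 = -0.0135/0.0108 = -1.25.

z = -1.25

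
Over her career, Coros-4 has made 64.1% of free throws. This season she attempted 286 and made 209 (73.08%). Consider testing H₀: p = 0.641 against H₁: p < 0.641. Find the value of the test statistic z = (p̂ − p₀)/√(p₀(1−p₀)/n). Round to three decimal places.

z = 3.165

p̂ = 209/286 ≈ 0.730769.
Standard error under H₀: √(0.641×0.359/286) = 0.028366.
z = (0.730769 − 0.641)/0.028366 = 0.089769/0.028366 = 3.165.
p-value = P(Z < 3.165) ≈ 0.9992.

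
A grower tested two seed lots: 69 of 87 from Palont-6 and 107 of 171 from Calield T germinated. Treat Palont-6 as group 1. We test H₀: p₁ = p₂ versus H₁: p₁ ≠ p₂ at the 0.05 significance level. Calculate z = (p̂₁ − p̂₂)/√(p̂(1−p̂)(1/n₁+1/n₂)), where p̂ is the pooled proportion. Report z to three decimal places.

p̂₁ = 69/87 ≈ 0.793103, p̂₂ = 107/171 ≈ 0.625731.
Pooled p̂ = (69+107)/(87+171) = 176/258 = 0.682171.
SE = √(p̂(1−p̂)(1/n₁+1/n₂)) = √(0.682171·0.317829·0.0173422) = √(0.00376003) = 0.061319.
z = (0.793103 − 0.625731)/0.061319 = 0.167372/0.061319 = 2.730.
p-value = 2·P(Z > 2.730) ≈ 0.0063, so at α = 0.05 we reject H₀.

z = 2.730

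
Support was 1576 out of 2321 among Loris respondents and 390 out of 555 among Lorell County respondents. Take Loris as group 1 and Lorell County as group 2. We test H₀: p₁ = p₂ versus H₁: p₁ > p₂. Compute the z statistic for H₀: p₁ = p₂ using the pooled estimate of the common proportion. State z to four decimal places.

z = -1.0778

p̂₁ = 1576/2321 = 0.679018, p̂₂ = 390/555 = 0.702703.
Pooled p̂ = (1576+390)/(2321+555) = 1966/2876 = 0.683588.
SE = √(p̂(1−p̂)(1/n₁+1/n₂)) = √(0.683588·0.316412·0.00223265) = √(0.000482912) = 0.021975.
z = (0.679018 − 0.702703)/0.021975 = -0.023685/0.021975 = -1.0778.
p-value = P(Z > -1.078) ≈ 0.8594.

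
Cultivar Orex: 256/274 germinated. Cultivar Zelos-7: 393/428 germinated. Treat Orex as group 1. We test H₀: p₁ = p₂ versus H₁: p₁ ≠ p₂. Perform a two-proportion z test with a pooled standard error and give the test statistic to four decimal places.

z = 0.7868

p̂₁ = 256/274 = 0.934307, p̂₂ = 393/428 = 0.918224.
Pooled p̂ = (256+393)/(274+428) = 649/702 = 0.924501.
SE = √(p̂(1−p̂)(1/n₁+1/n₂)) = √(0.924501·0.075499·0.00598608) = √(0.00041782) = 0.020441.
z = (0.934307 − 0.918224)/0.020441 = 0.016083/0.020441 = 0.7868.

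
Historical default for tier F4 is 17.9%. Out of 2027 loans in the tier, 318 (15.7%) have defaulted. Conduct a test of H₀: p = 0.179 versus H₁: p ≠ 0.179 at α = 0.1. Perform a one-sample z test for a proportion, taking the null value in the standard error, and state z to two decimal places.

p̂ = 318/2027 ≈ 0.1569.
Under H₀, SE = √(0.179·0.821/2027) = √(7.25007e-05) = 0.0085.
z = (0.1569 − 0.179)/0.0085 = -0.0221/0.0085 = -2.60.
p-value = 2·P(Z > 2.598) ≈ 0.0094. With α = 0.1, reject H₀.

z = -2.60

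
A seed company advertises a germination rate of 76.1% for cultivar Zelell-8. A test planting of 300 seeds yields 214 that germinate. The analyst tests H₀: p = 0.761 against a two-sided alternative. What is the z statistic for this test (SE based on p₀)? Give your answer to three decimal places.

z = -1.936

p̂ = 214/300 ≈ 0.71333.
Standard error under H₀: √(0.761×0.239/300) = 0.02462.
z = (0.71333 − 0.761)/0.02462 = -0.04767/0.02462 = -1.936.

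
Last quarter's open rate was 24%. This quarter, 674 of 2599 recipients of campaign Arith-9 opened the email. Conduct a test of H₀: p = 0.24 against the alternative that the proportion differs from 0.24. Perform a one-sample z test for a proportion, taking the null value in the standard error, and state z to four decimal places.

z = 2.3075

p̂ = 674/2599 ≈ 0.2593305.
SE = √(p₀(1−p₀)/n) = √(0.1824/2599) = 0.0083774.
z = (0.2593305 − 0.24)/0.0083774 = 0.0193305/0.0083774 = 2.3075.
p-value = 2·P(Z > 2.307) ≈ 0.0210.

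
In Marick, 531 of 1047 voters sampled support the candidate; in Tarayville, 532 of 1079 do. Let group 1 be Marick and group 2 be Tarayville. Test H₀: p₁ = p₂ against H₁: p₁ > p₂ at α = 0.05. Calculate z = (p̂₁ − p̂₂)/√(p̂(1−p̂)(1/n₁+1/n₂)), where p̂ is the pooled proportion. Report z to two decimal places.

p̂₁ = 531/1047 = 0.5072, p̂₂ = 532/1079 = 0.4930.
Pooled p̂ = (531+532)/(1047+1079) = 1063/2126 = 0.5000.
SE = √(p̂(1−p̂)(1/n₁+1/n₂)) = √(0.5000·0.5000·0.00188189) = √(0.000470473) = 0.0217.
z = (0.5072 − 0.4930)/0.0217 = 0.0142/0.0217 = 0.65.
p-value = P(Z > 0.651) ≈ 0.2576, so at α = 0.05 we fail to reject H₀.

z = 0.65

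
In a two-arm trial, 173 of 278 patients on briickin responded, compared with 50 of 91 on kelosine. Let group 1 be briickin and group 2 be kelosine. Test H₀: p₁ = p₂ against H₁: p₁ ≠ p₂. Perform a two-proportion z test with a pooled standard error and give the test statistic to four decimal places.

p̂₁ = 173/278 = 0.622302, p̂₂ = 50/91 = 0.549451.
Pooled p̂ = (173+50)/(278+91) = 223/369 = 0.604336.
SE = √(p̂(1−p̂)(1/n₁+1/n₂)) = √(0.604336·0.395664·0.0145861) = √(0.00348775) = 0.059057.
z = (0.622302 − 0.549451)/0.059057 = 0.072851/0.059057 = 1.2336.
p-value = 2·P(Z > 1.234) ≈ 0.2174.

z = 1.2336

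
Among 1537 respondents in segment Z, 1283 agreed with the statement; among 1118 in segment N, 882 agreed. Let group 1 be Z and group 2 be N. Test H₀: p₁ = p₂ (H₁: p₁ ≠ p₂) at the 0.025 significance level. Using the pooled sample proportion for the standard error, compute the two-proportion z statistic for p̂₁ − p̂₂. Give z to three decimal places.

p̂₁ = 1283/1537 ≈ 0.834743, p̂₂ = 882/1118 ≈ 0.788909.
Pooled p̂ = (1283+882)/(1537+1118) = 2165/2655 = 0.815443.
SE = √(0.150496 × 0.00154507) = 0.015249.
z = (0.834743 − 0.788909)/0.015249 = 0.045834/0.015249 = 3.006.
Two-sided p-value ≈ 2·Φ(−3.006) = 0.0026. With α = 0.025, reject H₀.

z = 3.006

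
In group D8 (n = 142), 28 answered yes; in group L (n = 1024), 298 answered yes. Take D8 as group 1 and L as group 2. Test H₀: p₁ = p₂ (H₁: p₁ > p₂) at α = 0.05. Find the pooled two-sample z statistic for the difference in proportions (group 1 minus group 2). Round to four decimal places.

p̂₁ = 28/142 = 0.197183, p̂₂ = 298/1024 = 0.291016.
Pooled p̂ = (28+298)/(142+1024) = 326/1166 = 0.279588.
SE = √(0.201419 × 0.00801882) = 0.040189.
z = (0.197183 − 0.291016)/0.040189 = -0.093833/0.040189 = -2.3348.
p-value = P(Z > -2.335) ≈ 0.9902. With α = 0.05, fail to reject H₀.

z = -2.3348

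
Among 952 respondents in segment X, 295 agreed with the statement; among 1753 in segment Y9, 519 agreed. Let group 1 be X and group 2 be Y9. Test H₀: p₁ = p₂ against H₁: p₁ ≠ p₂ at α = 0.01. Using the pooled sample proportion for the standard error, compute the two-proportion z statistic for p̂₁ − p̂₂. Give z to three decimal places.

z = 0.748

p̂₁ = 295/952 ≈ 0.30987, p̂₂ = 519/1753 ≈ 0.29606.
Pooled p̂ = (295+519)/(952+1753) = 814/2705 = 0.30092.
SE = √(p̂(1−p̂)(1/n₁+1/n₂)) = √(0.30092·0.69908·0.00162087) = √(0.000340981) = 0.01847.
z = (0.30987 − 0.29606)/0.01847 = 0.01381/0.01847 = 0.748.
p-value = 2·P(Z > 0.748) ≈ 0.4545, so at α = 0.01 we fail to reject H₀.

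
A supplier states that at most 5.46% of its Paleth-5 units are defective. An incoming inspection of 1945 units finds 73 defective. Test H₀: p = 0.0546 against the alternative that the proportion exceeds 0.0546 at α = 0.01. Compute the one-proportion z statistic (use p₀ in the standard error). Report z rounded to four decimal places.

z = -3.3131

p̂ = 73/1945 ≈ 0.0375321.
Under H₀, SE = √(0.0546·0.9454/1945) = √(2.65392e-05) = 0.0051516.
z = (0.0375321 − 0.0546)/0.0051516 = -0.0170679/0.0051516 = -3.3131.
p-value = P(Z > -3.313) ≈ 0.9995. With α = 0.01, fail to reject H₀.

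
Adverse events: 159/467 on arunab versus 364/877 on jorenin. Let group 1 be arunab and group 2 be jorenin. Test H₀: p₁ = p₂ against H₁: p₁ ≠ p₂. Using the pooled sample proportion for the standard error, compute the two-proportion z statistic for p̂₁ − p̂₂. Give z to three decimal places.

z = -2.670

p̂₁ = 159/467 ≈ 0.34047, p̂₂ = 364/877 ≈ 0.41505.
Pooled p̂ = (159+364)/(467+877) = 523/1344 = 0.38914.
SE = √(0.237709 × 0.00328158) = 0.02793.
z = (0.34047 − 0.41505)/0.02793 = -0.07458/0.02793 = -2.670.
Two-sided p-value ≈ 2·Φ(−2.670) = 0.0076.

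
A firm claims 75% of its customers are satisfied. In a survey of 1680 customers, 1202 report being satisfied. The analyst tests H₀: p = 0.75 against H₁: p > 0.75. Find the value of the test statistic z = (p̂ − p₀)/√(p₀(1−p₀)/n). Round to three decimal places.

p̂ = 1202/1680 = 0.715476.
SE = √(p₀(1−p₀)/n) = √(0.1875/1680) = 0.010564.
z = (0.715476 − 0.75)/0.010564 = -0.034524/0.010564 = -3.268.
p-value = P(Z > -3.268) ≈ 0.9995.

z = -3.268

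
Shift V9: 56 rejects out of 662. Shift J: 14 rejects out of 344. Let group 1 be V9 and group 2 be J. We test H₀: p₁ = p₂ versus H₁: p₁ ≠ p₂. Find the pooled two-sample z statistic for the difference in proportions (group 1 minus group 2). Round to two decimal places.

p̂₁ = 56/662 ≈ 0.0846, p̂₂ = 14/344 ≈ 0.0407.
Pooled p̂ = (56+14)/(662+344) = 70/1006 = 0.0696.
SE = √(0.0647408 × 0.00441755) = 0.0169.
z = (0.0846 − 0.0407)/0.0169 = 0.0439/0.0169 = 2.60.
Two-sided p-value ≈ 2·Φ(−2.596) = 0.0094.

z = 2.60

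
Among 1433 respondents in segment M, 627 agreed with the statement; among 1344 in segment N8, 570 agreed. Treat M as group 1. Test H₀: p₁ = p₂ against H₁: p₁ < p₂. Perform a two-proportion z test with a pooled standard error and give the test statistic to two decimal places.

z = 0.71

p̂₁ = 627/1433 = 0.4375, p̂₂ = 570/1344 = 0.4241.
Pooled p̂ = (627+570)/(1433+1344) = 1197/2777 = 0.4310.
SE = √(p̂(1−p̂)(1/n₁+1/n₂)) = √(0.4310·0.5690·0.00144188) = √(0.000353614) = 0.0188.
z = (0.4375 − 0.4241)/0.0188 = 0.0134/0.0188 = 0.71.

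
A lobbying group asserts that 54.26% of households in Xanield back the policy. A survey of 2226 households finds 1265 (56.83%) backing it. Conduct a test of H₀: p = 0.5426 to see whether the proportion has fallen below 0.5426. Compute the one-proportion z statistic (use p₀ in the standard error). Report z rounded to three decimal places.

z = 2.432

p̂ = 1265/2226 = 0.56828.
Standard error under H₀: √(0.5426×0.4574/2226) = 0.01056.
z = (0.56828 − 0.5426)/0.01056 = 0.02568/0.01056 = 2.432.
p-value = P(Z < 2.432) ≈ 0.9925.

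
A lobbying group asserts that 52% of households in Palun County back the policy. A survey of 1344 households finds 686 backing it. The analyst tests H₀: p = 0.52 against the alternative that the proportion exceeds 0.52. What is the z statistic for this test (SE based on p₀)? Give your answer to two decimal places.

p̂ = 686/1344 ≈ 0.51042.
Standard error under H₀: √(0.52×0.48/1344) = 0.01363.
z = (0.51042 − 0.52)/0.01363 = -0.00958/0.01363 = -0.70.
p-value = P(Z > -0.703) ≈ 0.7590.

z = -0.70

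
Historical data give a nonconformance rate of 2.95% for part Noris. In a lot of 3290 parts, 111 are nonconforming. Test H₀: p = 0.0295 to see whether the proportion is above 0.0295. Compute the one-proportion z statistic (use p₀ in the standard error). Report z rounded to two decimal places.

p̂ = 111/3290 = 0.03374.
Under H₀, SE = √(0.0295·0.9705/3290) = √(8.70205e-06) = 0.00295.
z = (0.03374 − 0.0295)/0.00295 = 0.00424/0.00295 = 1.44.
p-value = P(Z > 1.437) ≈ 0.0754.

z = 1.44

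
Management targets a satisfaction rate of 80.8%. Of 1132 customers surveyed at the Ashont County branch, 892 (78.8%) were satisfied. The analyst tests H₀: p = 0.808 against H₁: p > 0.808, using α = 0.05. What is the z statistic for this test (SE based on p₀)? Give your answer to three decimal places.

z = -1.710

p̂ = 892/1132 = 0.787986.
Under H₀, SE = √(0.808·0.192/1132) = √(0.000137046) = 0.011707.
z = (0.787986 − 0.808)/0.011707 = -0.020014/0.011707 = -1.710.
p-value = P(Z > -1.710) ≈ 0.9563, so at α = 0.05 we fail to reject H₀.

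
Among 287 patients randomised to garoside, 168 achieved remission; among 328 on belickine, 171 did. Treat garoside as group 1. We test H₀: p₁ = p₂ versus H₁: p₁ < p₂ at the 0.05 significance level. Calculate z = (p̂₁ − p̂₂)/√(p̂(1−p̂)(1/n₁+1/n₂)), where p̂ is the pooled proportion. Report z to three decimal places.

p̂₁ = 168/287 = 0.58537, p̂₂ = 171/328 = 0.52134.
Pooled p̂ = (168+171)/(287+328) = 339/615 = 0.55122.
SE = √(0.247377 × 0.0065331) = 0.04020.
z = (0.58537 − 0.52134)/0.04020 = 0.06403/0.04020 = 1.593.
p-value = P(Z < 1.593) ≈ 0.9444, so at α = 0.05 we fail to reject H₀.

z = 1.593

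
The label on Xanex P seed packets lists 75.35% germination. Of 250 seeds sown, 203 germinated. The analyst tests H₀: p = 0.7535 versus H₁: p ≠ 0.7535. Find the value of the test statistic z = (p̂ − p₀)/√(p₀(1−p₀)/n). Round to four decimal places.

p̂ = 203/250 = 0.812000.
SE = √(p₀(1−p₀)/n) = √(0.18574/250) = 0.027257.
z = (0.812000 − 0.7535)/0.027257 = 0.058500/0.027257 = 2.1462.

z = 2.1462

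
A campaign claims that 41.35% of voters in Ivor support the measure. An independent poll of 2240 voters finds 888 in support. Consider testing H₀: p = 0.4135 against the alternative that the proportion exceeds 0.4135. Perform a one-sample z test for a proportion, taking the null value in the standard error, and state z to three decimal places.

p̂ = 888/2240 = 0.396429.
Standard error under H₀: √(0.4135×0.5865/2240) = 0.010405.
z = (0.396429 − 0.4135)/0.010405 = -0.017071/0.010405 = -1.641.

z = -1.641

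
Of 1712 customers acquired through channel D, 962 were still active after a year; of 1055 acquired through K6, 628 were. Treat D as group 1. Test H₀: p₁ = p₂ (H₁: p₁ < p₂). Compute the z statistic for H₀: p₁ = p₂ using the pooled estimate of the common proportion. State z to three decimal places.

z = -1.723

p̂₁ = 962/1712 ≈ 0.56192, p̂₂ = 628/1055 ≈ 0.59526.
Pooled p̂ = (962+628)/(1712+1055) = 1590/2767 = 0.57463.
SE = √(p̂(1−p̂)(1/n₁+1/n₂)) = √(0.57463·0.42537·0.00153198) = √(0.000374462) = 0.01935.
z = (0.56192 − 0.59526)/0.01935 = -0.03334/0.01935 = -1.723.
p-value = P(Z < -1.723) ≈ 0.0424.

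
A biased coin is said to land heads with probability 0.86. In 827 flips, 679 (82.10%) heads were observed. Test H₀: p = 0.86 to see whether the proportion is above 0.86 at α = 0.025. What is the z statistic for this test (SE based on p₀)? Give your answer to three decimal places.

z = -3.229

p̂ = 679/827 = 0.821040.
Under H₀, SE = √(0.86·0.14/827) = √(0.000145586) = 0.012066.
z = (0.821040 − 0.86)/0.012066 = -0.038960/0.012066 = -3.229.
p-value = P(Z > -3.229) ≈ 0.9994; since p > α = 0.025, fail to reject H₀.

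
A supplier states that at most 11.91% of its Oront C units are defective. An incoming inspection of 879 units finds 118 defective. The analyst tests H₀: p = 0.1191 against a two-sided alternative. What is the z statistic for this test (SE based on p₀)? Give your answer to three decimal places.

z = 1.386

p̂ = 118/879 ≈ 0.134243.
Under H₀, SE = √(0.1191·0.8809/879) = √(0.000119357) = 0.010925.
z = (0.134243 − 0.1191)/0.010925 = 0.015143/0.010925 = 1.386.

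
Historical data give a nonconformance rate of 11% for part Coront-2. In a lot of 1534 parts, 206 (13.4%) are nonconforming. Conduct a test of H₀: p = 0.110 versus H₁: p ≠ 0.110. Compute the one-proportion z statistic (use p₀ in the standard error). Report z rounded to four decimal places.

z = 3.0405

p̂ = 206/1534 ≈ 0.1342894.
Standard error under H₀: √(0.11×0.89/1534) = 0.0079887.
z = (0.1342894 − 0.11)/0.0079887 = 0.0242894/0.0079887 = 3.0405.
p-value = 2·P(Z > 3.040) ≈ 0.0024.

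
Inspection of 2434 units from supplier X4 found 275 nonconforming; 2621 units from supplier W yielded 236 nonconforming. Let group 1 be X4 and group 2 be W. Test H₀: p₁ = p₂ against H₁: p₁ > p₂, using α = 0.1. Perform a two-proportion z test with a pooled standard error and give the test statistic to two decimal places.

z = 2.70

p̂₁ = 275/2434 = 0.11298, p̂₂ = 236/2621 = 0.09004.
Pooled p̂ = (275+236)/(2434+2621) = 511/5055 = 0.10109.
SE = √(p̂(1−p̂)(1/n₁+1/n₂)) = √(0.10109·0.89891·0.00079238) = √(7.2003e-05) = 0.00849.
z = (0.11298 − 0.09004)/0.00849 = 0.02294/0.00849 = 2.70.
p-value = P(Z > 2.704) ≈ 0.0034; since p < α = 0.1, reject H₀.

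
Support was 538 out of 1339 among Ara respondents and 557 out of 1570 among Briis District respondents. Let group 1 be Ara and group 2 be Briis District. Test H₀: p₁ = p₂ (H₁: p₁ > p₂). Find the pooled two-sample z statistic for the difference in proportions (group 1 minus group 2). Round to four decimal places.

z = 2.6087

p̂₁ = 538/1339 ≈ 0.4017924, p̂₂ = 557/1570 ≈ 0.3547771.
Pooled p̂ = (538+557)/(1339+1570) = 1095/2909 = 0.3764180.
SE = √(p̂(1−p̂)(1/n₁+1/n₂)) = √(0.3764180·0.6235820·0.00138377) = √(0.000324809) = 0.0180224.
z = (0.4017924 − 0.3547771)/0.0180224 = 0.0470153/0.0180224 = 2.6087.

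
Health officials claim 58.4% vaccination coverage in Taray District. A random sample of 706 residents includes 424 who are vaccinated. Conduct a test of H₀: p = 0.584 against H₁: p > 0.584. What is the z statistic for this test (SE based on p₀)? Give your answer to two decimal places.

z = 0.89

p̂ = 424/706 = 0.6006.
SE = √(p₀(1−p₀)/n) = √(0.24294/706) = 0.0186.
z = (0.6006 − 0.584)/0.0186 = 0.0166/0.0186 = 0.89.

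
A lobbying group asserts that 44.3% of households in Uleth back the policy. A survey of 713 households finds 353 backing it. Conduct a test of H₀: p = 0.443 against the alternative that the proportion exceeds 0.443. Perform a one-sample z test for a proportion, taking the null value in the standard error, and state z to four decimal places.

z = 2.8001

p̂ = 353/713 ≈ 0.495091.
Under H₀, SE = √(0.443·0.557/713) = √(0.000346074) = 0.018603.
z = (0.495091 − 0.443)/0.018603 = 0.052091/0.018603 = 2.8001.
p-value = P(Z > 2.800) ≈ 0.0026.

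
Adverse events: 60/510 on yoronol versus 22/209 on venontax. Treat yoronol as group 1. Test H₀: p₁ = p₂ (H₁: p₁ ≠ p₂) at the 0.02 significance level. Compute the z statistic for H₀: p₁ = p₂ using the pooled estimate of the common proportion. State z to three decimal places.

p̂₁ = 60/510 ≈ 0.117647, p̂₂ = 22/209 ≈ 0.105263.
Pooled p̂ = (60+22)/(510+209) = 82/719 = 0.114047.
SE = √(0.101041 × 0.00674547) = 0.026107.
z = (0.117647 − 0.105263)/0.026107 = 0.012384/0.026107 = 0.474.
Two-sided p-value ≈ 2·Φ(−0.474) = 0.6352, so at α = 0.02 we fail to reject H₀.

z = 0.474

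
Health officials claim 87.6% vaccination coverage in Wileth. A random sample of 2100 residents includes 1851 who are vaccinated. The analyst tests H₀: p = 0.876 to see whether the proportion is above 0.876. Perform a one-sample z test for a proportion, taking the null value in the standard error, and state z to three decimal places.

p̂ = 1851/2100 = 0.88143.
SE = √(p₀(1−p₀)/n) = √(0.10862/2100) = 0.00719.
z = (0.88143 − 0.876)/0.00719 = 0.00543/0.00719 = 0.755.
p-value = P(Z > 0.755) ≈ 0.2252.

z = 0.755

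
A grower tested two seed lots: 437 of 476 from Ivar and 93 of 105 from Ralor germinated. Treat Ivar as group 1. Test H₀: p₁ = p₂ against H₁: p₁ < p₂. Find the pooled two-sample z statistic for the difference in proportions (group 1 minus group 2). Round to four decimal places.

p̂₁ = 437/476 = 0.918067, p̂₂ = 93/105 = 0.885714.
Pooled p̂ = (437+93)/(476+105) = 530/581 = 0.912220.
SE = √(p̂(1−p̂)(1/n₁+1/n₂)) = √(0.912220·0.087780·0.0116246) = √(0.000930837) = 0.030510.
z = (0.918067 − 0.885714)/0.030510 = 0.032353/0.030510 = 1.0604.
p-value = P(Z < 1.060) ≈ 0.8555.

z = 1.0604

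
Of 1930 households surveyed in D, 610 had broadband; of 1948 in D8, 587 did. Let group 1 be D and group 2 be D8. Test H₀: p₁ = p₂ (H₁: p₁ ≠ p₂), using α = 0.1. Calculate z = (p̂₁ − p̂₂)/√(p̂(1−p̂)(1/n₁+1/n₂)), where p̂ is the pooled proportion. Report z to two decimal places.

p̂₁ = 610/1930 ≈ 0.31606, p̂₂ = 587/1948 ≈ 0.30133.
Pooled p̂ = (610+587)/(1930+1948) = 1197/3878 = 0.30866.
SE = √(0.213391 × 0.00103148) = 0.01484.
z = (0.31606 − 0.30133)/0.01484 = 0.01473/0.01484 = 0.99.
p-value = 2·P(Z > 0.993) ≈ 0.3209. With α = 0.1, fail to reject H₀.

z = 0.99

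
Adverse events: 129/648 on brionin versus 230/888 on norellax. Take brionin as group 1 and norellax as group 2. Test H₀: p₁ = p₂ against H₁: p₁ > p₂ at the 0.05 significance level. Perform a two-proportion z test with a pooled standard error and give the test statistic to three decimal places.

z = -2.741

p̂₁ = 129/648 = 0.199074, p̂₂ = 230/888 = 0.259009.
Pooled p̂ = (129+230)/(648+888) = 359/1536 = 0.233724.
SE = √(p̂(1−p̂)(1/n₁+1/n₂)) = √(0.233724·0.766276·0.00266934) = √(0.00047807) = 0.021865.
z = (0.199074 − 0.259009)/0.021865 = -0.059935/0.021865 = -2.741.
p-value = P(Z > -2.741) ≈ 0.9969; since p > α = 0.05, fail to reject H₀.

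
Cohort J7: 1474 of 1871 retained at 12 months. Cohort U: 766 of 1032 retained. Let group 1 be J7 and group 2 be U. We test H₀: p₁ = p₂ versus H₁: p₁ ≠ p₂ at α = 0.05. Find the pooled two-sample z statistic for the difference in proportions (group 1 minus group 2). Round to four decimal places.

z = 2.7994

p̂₁ = 1474/1871 ≈ 0.787814, p̂₂ = 766/1032 ≈ 0.742248.
Pooled p̂ = (1474+766)/(1871+1032) = 2240/2903 = 0.771616.
SE = √(0.176225 × 0.00150347) = 0.016277.
z = (0.787814 − 0.742248)/0.016277 = 0.045566/0.016277 = 2.7994.
Two-sided p-value ≈ 2·Φ(−2.799) = 0.0051; since p < α = 0.05, reject H₀.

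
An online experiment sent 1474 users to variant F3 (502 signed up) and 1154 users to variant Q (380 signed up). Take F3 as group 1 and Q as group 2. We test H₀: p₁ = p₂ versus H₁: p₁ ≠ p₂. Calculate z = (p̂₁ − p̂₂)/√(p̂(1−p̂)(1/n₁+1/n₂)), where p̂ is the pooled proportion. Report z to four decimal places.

z = 0.6078

p̂₁ = 502/1474 = 0.340570, p̂₂ = 380/1154 = 0.329289.
Pooled p̂ = (502+380)/(1474+1154) = 882/2628 = 0.335616.
SE = √(0.222978 × 0.00154498) = 0.018561.
z = (0.340570 − 0.329289)/0.018561 = 0.011281/0.018561 = 0.6078.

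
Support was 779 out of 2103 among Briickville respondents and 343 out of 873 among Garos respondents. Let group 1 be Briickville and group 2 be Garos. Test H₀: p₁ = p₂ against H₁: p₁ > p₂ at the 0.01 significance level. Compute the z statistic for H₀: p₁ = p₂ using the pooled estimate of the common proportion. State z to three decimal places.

z = -1.152

p̂₁ = 779/2103 ≈ 0.37042, p̂₂ = 343/873 ≈ 0.39290.
Pooled p̂ = (779+343)/(2103+873) = 1122/2976 = 0.37702.
SE = √(p̂(1−p̂)(1/n₁+1/n₂)) = √(0.37702·0.62298·0.00162099) = √(0.000380729) = 0.01951.
z = (0.37042 − 0.39290)/0.01951 = -0.02248/0.01951 = -1.152.
p-value = P(Z > -1.152) ≈ 0.8753; since p > α = 0.01, fail to reject H₀.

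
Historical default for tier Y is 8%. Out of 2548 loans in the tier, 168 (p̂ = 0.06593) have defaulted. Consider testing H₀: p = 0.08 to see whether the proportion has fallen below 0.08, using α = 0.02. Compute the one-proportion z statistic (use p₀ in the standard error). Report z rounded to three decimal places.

z = -2.617

p̂ = 168/2548 = 0.065934.
SE = √(p₀(1−p₀)/n) = √(0.0736/2548) = 0.005375.
z = (0.065934 − 0.08)/0.005375 = -0.014066/0.005375 = -2.617.
p-value = P(Z < -2.617) ≈ 0.0044. With α = 0.02, reject H₀.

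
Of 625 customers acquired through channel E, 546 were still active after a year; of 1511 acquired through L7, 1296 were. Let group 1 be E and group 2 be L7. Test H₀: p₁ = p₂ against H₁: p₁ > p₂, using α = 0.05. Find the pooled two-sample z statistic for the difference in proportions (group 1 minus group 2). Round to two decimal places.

z = 0.97

p̂₁ = 546/625 ≈ 0.8736, p̂₂ = 1296/1511 ≈ 0.8577.
Pooled p̂ = (546+1296)/(625+1511) = 1842/2136 = 0.8624.
SE = √(0.118696 × 0.00226181) = 0.0164.
z = (0.8736 − 0.8577)/0.0164 = 0.0159/0.0164 = 0.97.
p-value = P(Z > 0.970) ≈ 0.1661. With α = 0.05, fail to reject H₀.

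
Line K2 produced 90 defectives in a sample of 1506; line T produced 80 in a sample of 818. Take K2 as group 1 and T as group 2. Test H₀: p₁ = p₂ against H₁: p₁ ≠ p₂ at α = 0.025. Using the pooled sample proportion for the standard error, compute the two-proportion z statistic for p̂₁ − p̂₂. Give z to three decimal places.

p̂₁ = 90/1506 ≈ 0.05976, p̂₂ = 80/818 ≈ 0.09780.
Pooled p̂ = (90+80)/(1506+818) = 170/2324 = 0.07315.
SE = √(p̂(1−p̂)(1/n₁+1/n₂)) = √(0.07315·0.92685·0.0018865) = √(0.000127903) = 0.01131.
z = (0.05976 − 0.09780)/0.01131 = -0.03804/0.01131 = -3.363.
Two-sided p-value ≈ 2·Φ(−3.363) = 0.0008. With α = 0.025, reject H₀.

z = -3.363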